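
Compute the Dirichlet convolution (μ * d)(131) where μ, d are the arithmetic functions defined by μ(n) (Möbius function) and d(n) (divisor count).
(μ * d)(131) = 1

Divisors of 131: [1, 131]. For each d | 131:
  d = 1: μ(1) · d(131/1) = 1 · 2 = 2
  d = 131: μ(131) · d(131/131) = -1 · 1 = -1
Summing: (μ * d)(131) = 2 + -1 = 1.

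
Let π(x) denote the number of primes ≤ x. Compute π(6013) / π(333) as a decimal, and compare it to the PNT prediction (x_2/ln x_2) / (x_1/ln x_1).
π(6013)/π(333) = 785/67 ≈ 11.7164;  PNT prediction ≈ 12.0526.

π(333) = 67 and π(6013) = 785, so π(6013)/π(333) ≈ 11.7164. The PNT-predicted ratio is (6013/ln(6013)) / (333/ln(333)) ≈ 12.0526. The two agree to within a few percent, as expected.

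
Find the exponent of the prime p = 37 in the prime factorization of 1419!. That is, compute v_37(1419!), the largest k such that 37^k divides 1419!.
v_37(1419!) = 39

Legendre's formula: v_p(n!) = Σ_{k ≥ 1} ⌊n / p^k⌋. For p = 37, n = 1419, the terms are:
  ⌊1419/37^1⌋ = ⌊1419/37⌋ = 38
  ⌊1419/37^2⌋ = ⌊1419/1369⌋ = 1
(the next term ⌊1419/37^3⌋ = 0, terminating the sum). Summing: v_37(1419!) = 38 + 1 = 39.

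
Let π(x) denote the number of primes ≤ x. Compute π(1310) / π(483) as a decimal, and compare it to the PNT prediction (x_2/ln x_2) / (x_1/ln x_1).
π(1310)/π(483) = 214/92 ≈ 2.3261;  PNT prediction ≈ 2.3352.

π(483) = 92 and π(1310) = 214, so π(1310)/π(483) ≈ 2.3261. The PNT-predicted ratio is (1310/ln(1310)) / (483/ln(483)) ≈ 2.3352. The two agree to within a few percent, as expected.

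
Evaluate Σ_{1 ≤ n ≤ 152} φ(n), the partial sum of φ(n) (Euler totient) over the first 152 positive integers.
Σ_{n ≤ 152} φ(n) = 7080

Compute φ(n) for each 1 ≤ n ≤ 152: φ(1) = 1, φ(2) = 1, φ(3) = 2, φ(4) = 2, φ(5) = 4, φ(6) = 2, φ(7) = 6, φ(8) = 4, φ(9) = 6, φ(10) = 4, φ(11) = 10, φ(12) = 4, φ(13) = 12, φ(14) = 6, φ(15) = 8, φ(16) = 8, φ(17) = 16, φ(18) = 6, φ(19) = 18, φ(20) = 8, φ(21) = 12, φ(22) = 10, φ(23) = 22, φ(24) = 8, φ(25) = 20, φ(26) = 12, φ(27) = 18, φ(28) = 12, φ(29) = 28, φ(30) = 8, φ(31) = 30, φ(32) = 16, φ(33) = 20, φ(34) = 16, φ(35) = 24, φ(36) = 12, φ(37) = 36, φ(38) = 18, φ(39) = 24, φ(40) = 16, φ(41) = 40, φ(42) = 12, φ(43) = 42, φ(44) = 20, φ(45) = 24, φ(46) = 22, φ(47) = 46, φ(48) = 16, φ(49) = 42, φ(50) = 20, φ(51) = 32, φ(52) = 24, φ(53) = 52, φ(54) = 18, φ(55) = 40, φ(56) = 24, φ(57) = 36, φ(58) = 28, φ(59) = 58, φ(60) = 16, φ(61) = 60, φ(62) = 30, φ(63) = 36, φ(64) = 32, φ(65) = 48, φ(66) = 20, φ(67) = 66, φ(68) = 32, φ(69) = 44, φ(70) = 24, φ(71) = 70, φ(72) = 24, φ(73) = 72, φ(74) = 36, φ(75) = 40, φ(76) = 36, φ(77) = 60, φ(78) = 24, φ(79) = 78, φ(80) = 32, φ(81) = 54, φ(82) = 40, φ(83) = 82, φ(84) = 24, φ(85) = 64, φ(86) = 42, φ(87) = 56, φ(88) = 40, φ(89) = 88, φ(90) = 24, φ(91) = 72, φ(92) = 44, φ(93) = 60, φ(94) = 46, φ(95) = 72, φ(96) = 32, φ(97) = 96, φ(98) = 42, φ(99) = 60, φ(100) = 40, φ(101) = 100, φ(102) = 32, φ(103) = 102, φ(104) = 48, φ(105) = 48, φ(106) = 52, φ(107) = 106, φ(108) = 36, φ(109) = 108, φ(110) = 40, φ(111) = 72, φ(112) = 48, φ(113) = 112, φ(114) = 36, φ(115) = 88, φ(116) = 56, φ(117) = 72, φ(118) = 58, φ(119) = 96, φ(120) = 32, φ(121) = 110, φ(122) = 60, φ(123) = 80, φ(124) = 60, φ(125) = 100, φ(126) = 36, φ(127) = 126, φ(128) = 64, φ(129) = 84, φ(130) = 48, φ(131) = 130, φ(132) = 40, φ(133) = 108, φ(134) = 66, φ(135) = 72, φ(136) = 64, φ(137) = 136, φ(138) = 44, φ(139) = 138, φ(140) = 48, φ(141) = 92, φ(142) = 70, φ(143) = 120, φ(144) = 48, φ(145) = 112, φ(146) = 72, φ(147) = 84, φ(148) = 72, φ(149) = 148, φ(150) = 40, φ(151) = 150, φ(152) = 72. Summing all 152 values: 7080. (Average order: Σ_{n ≤ x} φ(n) ~ (3/π²) x². For x = 152, (3/π²)·152² ≈ 7022.77.)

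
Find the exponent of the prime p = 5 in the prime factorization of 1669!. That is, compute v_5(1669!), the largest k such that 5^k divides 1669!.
v_5(1669!) = 414

Legendre's formula: v_p(n!) = Σ_{k ≥ 1} ⌊n / p^k⌋. For p = 5, n = 1669, the terms are:
  ⌊1669/5^1⌋ = ⌊1669/5⌋ = 333
  ⌊1669/5^2⌋ = ⌊1669/25⌋ = 66
  ⌊1669/5^3⌋ = ⌊1669/125⌋ = 13
  ⌊1669/5^4⌋ = ⌊1669/625⌋ = 2
(the next term ⌊1669/5^5⌋ = 0, terminating the sum). Summing: v_5(1669!) = 333 + 66 + 13 + 2 = 414.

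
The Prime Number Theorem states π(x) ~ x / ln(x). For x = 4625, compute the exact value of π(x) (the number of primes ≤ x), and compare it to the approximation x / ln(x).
π(4625) = 624;  x/ln(x) ≈ 548.04;  relative error ≈ 12.17%.

Directly count primes up to 4625: π(4625) = 624. The PNT approximation gives 4625/ln(4625) ≈ 4625/8.43923 ≈ 548.04. Relative error (π(x) − x/ln(x)) / π(x) ≈ 12.17%; the approximation is known to undercount slightly (Li(x) is a better estimate).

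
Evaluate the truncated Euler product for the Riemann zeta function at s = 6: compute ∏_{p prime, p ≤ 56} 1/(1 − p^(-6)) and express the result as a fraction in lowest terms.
∏ = 16399916697843255011967930971578711261087839227653922144798329822985430357794635/16120340632419383592544649060829667066167081196619966516987203957241678930116608

The primes p ≤ 56 are [2, 3, 5, 7, 11, 13, 17, 19, 23, 29, 31, 37, 41, 43, 47, 53]. For each prime, (1 − 1/p^6)^(-1) = p^6 / (p^6 − 1). The product is (1 − 1/2^6)^(-1), (1 − 1/3^6)^(-1), (1 − 1/5^6)^(-1), (1 − 1/7^6)^(-1), (1 − 1/11^6)^(-1), (1 − 1/13^6)^(-1), (1 − 1/17^6)^(-1), (1 − 1/19^6)^(-1), (1 − 1/23^6)^(-1), (1 − 1/29^6)^(-1), (1 − 1/31^6)^(-1), (1 − 1/37^6)^(-1), (1 − 1/41^6)^(-1), (1 − 1/43^6)^(-1), (1 − 1/47^6)^(-1), (1 − 1/53^6)^(-1) = ∏ p^6 / (p^6 − 1) = 16399916697843255011967930971578711261087839227653922144798329822985430357794635/16120340632419383592544649060829667066167081196619966516987203957241678930116608.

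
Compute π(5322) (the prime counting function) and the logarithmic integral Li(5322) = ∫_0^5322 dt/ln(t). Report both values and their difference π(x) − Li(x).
π(5322) = 704;  Li(5322) ≈ 721.95;  π(x) − Li(x) ≈ -17.95.

Direct count of primes ≤ 5322 gives π(5322) = 704. Numerical evaluation of the logarithmic integral gives Li(5322) ≈ 721.95. The difference π(x) − Li(x) ≈ -17.95 is typically negative for small/moderate x (Li(x) overestimates), though Littlewood's theorem shows this sign changes infinitely often.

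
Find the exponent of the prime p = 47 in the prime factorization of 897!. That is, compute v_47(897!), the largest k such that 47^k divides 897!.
v_47(897!) = 19

Legendre's formula: v_p(n!) = Σ_{k ≥ 1} ⌊n / p^k⌋. For p = 47, n = 897, the terms are:
  ⌊897/47^1⌋ = ⌊897/47⌋ = 19
(the next term ⌊897/47^2⌋ = 0, terminating the sum). Summing: v_47(897!) = 19 = 19.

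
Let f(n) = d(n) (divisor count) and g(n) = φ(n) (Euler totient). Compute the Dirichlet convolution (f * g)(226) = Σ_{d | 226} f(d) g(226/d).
(d * φ)(226) = 342

Divisors of 226: [1, 2, 113, 226]. For each d | 226:
  d = 1: d(1) · φ(226/1) = 1 · 112 = 112
  d = 2: d(2) · φ(226/2) = 2 · 112 = 224
  d = 113: d(113) · φ(226/113) = 2 · 1 = 2
  d = 226: d(226) · φ(226/226) = 4 · 1 = 4
Summing: (d * φ)(226) = 112 + 224 + 2 + 4 = 342.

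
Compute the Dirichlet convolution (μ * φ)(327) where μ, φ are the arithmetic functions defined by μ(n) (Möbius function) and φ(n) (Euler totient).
(μ * φ)(327) = 107

Divisors of 327: [1, 3, 109, 327]. For each d | 327:
  d = 1: μ(1) · φ(327/1) = 1 · 216 = 216
  d = 3: μ(3) · φ(327/3) = -1 · 108 = -108
  d = 109: μ(109) · φ(327/109) = -1 · 2 = -2
  d = 327: μ(327) · φ(327/327) = 1 · 1 = 1
Summing: (μ * φ)(327) = 216 + -108 + -2 + 1 = 107.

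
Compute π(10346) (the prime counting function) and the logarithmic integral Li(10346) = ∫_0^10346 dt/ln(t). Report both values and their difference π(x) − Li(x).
π(10346) = 1270;  Li(10346) ≈ 1283.63;  π(x) − Li(x) ≈ -13.63.

Direct count of primes ≤ 10346 gives π(10346) = 1270. Numerical evaluation of the logarithmic integral gives Li(10346) ≈ 1283.63. The difference π(x) − Li(x) ≈ -13.63 is typically negative for small/moderate x (Li(x) overestimates), though Littlewood's theorem shows this sign changes infinitely often.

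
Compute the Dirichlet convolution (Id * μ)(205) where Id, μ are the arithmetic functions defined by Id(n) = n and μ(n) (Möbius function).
(Id * μ)(205) = 160

Divisors of 205: [1, 5, 41, 205]. For each d | 205:
  d = 1: Id(1) · μ(205/1) = 1 · 1 = 1
  d = 5: Id(5) · μ(205/5) = 5 · -1 = -5
  d = 41: Id(41) · μ(205/41) = 41 · -1 = -41
  d = 205: Id(205) · μ(205/205) = 205 · 1 = 205
Summing: (Id * μ)(205) = 1 + -5 + -41 + 205 = 160.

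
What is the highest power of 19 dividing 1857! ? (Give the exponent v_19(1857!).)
v_19(1857!) = 102

Legendre's formula: v_p(n!) = Σ_{k ≥ 1} ⌊n / p^k⌋. For p = 19, n = 1857, the terms are:
  ⌊1857/19^1⌋ = ⌊1857/19⌋ = 97
  ⌊1857/19^2⌋ = ⌊1857/361⌋ = 5
(the next term ⌊1857/19^3⌋ = 0, terminating the sum). Summing: v_19(1857!) = 97 + 5 = 102.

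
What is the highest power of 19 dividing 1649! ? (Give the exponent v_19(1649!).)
v_19(1649!) = 90

Legendre's formula: v_p(n!) = Σ_{k ≥ 1} ⌊n / p^k⌋. For p = 19, n = 1649, the terms are:
  ⌊1649/19^1⌋ = ⌊1649/19⌋ = 86
  ⌊1649/19^2⌋ = ⌊1649/361⌋ = 4
(the next term ⌊1649/19^3⌋ = 0, terminating the sum). Summing: v_19(1649!) = 86 + 4 = 90.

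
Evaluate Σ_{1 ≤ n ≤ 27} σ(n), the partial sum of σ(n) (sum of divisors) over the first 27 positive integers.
Σ_{n ≤ 27} σ(n) = 604

Compute σ(n) for each 1 ≤ n ≤ 27: σ(1) = 1, σ(2) = 3, σ(3) = 4, σ(4) = 7, σ(5) = 6, σ(6) = 12, σ(7) = 8, σ(8) = 15, σ(9) = 13, σ(10) = 18, σ(11) = 12, σ(12) = 28, σ(13) = 14, σ(14) = 24, σ(15) = 24, σ(16) = 31, σ(17) = 18, σ(18) = 39, σ(19) = 20, σ(20) = 42, σ(21) = 32, σ(22) = 36, σ(23) = 24, σ(24) = 60, σ(25) = 31, σ(26) = 42, σ(27) = 40. Summing all 27 values: 604. (Average order: Σ_{n ≤ x} σ(n) ~ (π²/12) x². For x = 27, (π²/12)·27² ≈ 599.58.)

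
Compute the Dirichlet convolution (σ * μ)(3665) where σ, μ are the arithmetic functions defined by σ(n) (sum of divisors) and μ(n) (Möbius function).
(σ * μ)(3665) = 3665

Divisors of 3665: [1, 5, 733, 3665]. For each d | 3665:
  d = 1: σ(1) · μ(3665/1) = 1 · 1 = 1
  d = 5: σ(5) · μ(3665/5) = 6 · -1 = -6
  d = 733: σ(733) · μ(3665/733) = 734 · -1 = -734
  d = 3665: σ(3665) · μ(3665/3665) = 4404 · 1 = 4404
Summing: (σ * μ)(3665) = 1 + -6 + -734 + 4404 = 3665.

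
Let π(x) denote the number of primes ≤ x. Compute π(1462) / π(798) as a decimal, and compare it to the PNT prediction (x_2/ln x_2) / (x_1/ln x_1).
π(1462)/π(798) = 232/139 ≈ 1.6691;  PNT prediction ≈ 1.6799.

π(798) = 139 and π(1462) = 232, so π(1462)/π(798) ≈ 1.6691. The PNT-predicted ratio is (1462/ln(1462)) / (798/ln(798)) ≈ 1.6799. The two agree to within a few percent, as expected.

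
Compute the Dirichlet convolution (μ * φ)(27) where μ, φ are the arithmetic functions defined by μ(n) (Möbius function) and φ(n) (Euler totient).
(μ * φ)(27) = 12

Divisors of 27: [1, 3, 9, 27]. For each d | 27:
  d = 1: μ(1) · φ(27/1) = 1 · 18 = 18
  d = 3: μ(3) · φ(27/3) = -1 · 6 = -6
  d = 9: μ(9) · φ(27/9) = 0 · 2 = 0
  d = 27: μ(27) · φ(27/27) = 0 · 1 = 0
Summing: (μ * φ)(27) = 18 + -6 + 0 + 0 = 12.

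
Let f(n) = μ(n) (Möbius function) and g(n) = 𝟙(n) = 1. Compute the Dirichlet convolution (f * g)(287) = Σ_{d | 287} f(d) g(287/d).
(μ * 𝟙)(287) = 0

Divisors of 287: [1, 7, 41, 287]. For each d | 287:
  d = 1: μ(1) · 𝟙(287/1) = 1 · 1 = 1
  d = 7: μ(7) · 𝟙(287/7) = -1 · 1 = -1
  d = 41: μ(41) · 𝟙(287/41) = -1 · 1 = -1
  d = 287: μ(287) · 𝟙(287/287) = 1 · 1 = 1
Summing: (μ * 𝟙)(287) = 1 + -1 + -1 + 1 = 0.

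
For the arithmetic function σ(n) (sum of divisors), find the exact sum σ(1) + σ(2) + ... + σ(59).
Σ_{n ≤ 59} σ(n) = 2846

Compute σ(n) for each 1 ≤ n ≤ 59: σ(1) = 1, σ(2) = 3, σ(3) = 4, σ(4) = 7, σ(5) = 6, σ(6) = 12, σ(7) = 8, σ(8) = 15, σ(9) = 13, σ(10) = 18, σ(11) = 12, σ(12) = 28, σ(13) = 14, σ(14) = 24, σ(15) = 24, σ(16) = 31, σ(17) = 18, σ(18) = 39, σ(19) = 20, σ(20) = 42, σ(21) = 32, σ(22) = 36, σ(23) = 24, σ(24) = 60, σ(25) = 31, σ(26) = 42, σ(27) = 40, σ(28) = 56, σ(29) = 30, σ(30) = 72, σ(31) = 32, σ(32) = 63, σ(33) = 48, σ(34) = 54, σ(35) = 48, σ(36) = 91, σ(37) = 38, σ(38) = 60, σ(39) = 56, σ(40) = 90, σ(41) = 42, σ(42) = 96, σ(43) = 44, σ(44) = 84, σ(45) = 78, σ(46) = 72, σ(47) = 48, σ(48) = 124, σ(49) = 57, σ(50) = 93, σ(51) = 72, σ(52) = 98, σ(53) = 54, σ(54) = 120, σ(55) = 72, σ(56) = 120, σ(57) = 80, σ(58) = 90, σ(59) = 60. Summing all 59 values: 2846. (Average order: Σ_{n ≤ x} σ(n) ~ (π²/12) x². For x = 59, (π²/12)·59² ≈ 2863.01.)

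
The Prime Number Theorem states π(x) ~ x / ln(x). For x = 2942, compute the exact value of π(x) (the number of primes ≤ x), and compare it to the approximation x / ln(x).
π(2942) = 424;  x/ln(x) ≈ 368.36;  relative error ≈ 13.12%.

Directly count primes up to 2942: π(2942) = 424. The PNT approximation gives 2942/ln(2942) ≈ 2942/7.98684 ≈ 368.36. Relative error (π(x) − x/ln(x)) / π(x) ≈ 13.12%; the approximation is known to undercount slightly (Li(x) is a better estimate).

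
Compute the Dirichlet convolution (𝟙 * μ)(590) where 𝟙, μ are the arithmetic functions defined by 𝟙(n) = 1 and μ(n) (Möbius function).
(𝟙 * μ)(590) = 0

Divisors of 590: [1, 2, 5, 10, 59, 118, 295, 590]. For each d | 590:
  d = 1: 𝟙(1) · μ(590/1) = 1 · -1 = -1
  d = 2: 𝟙(2) · μ(590/2) = 1 · 1 = 1
  d = 5: 𝟙(5) · μ(590/5) = 1 · 1 = 1
  d = 10: 𝟙(10) · μ(590/10) = 1 · -1 = -1
  d = 59: 𝟙(59) · μ(590/59) = 1 · 1 = 1
  d = 118: 𝟙(118) · μ(590/118) = 1 · -1 = -1
  d = 295: 𝟙(295) · μ(590/295) = 1 · -1 = -1
  d = 590: 𝟙(590) · μ(590/590) = 1 · 1 = 1
Summing: (𝟙 * μ)(590) = -1 + 1 + 1 + -1 + 1 + -1 + -1 + 1 = 0.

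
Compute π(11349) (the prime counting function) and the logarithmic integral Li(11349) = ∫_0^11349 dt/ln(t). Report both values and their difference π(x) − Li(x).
π(11349) = 1370;  Li(11349) ≈ 1391.59;  π(x) − Li(x) ≈ -21.59.

Direct count of primes ≤ 11349 gives π(11349) = 1370. Numerical evaluation of the logarithmic integral gives Li(11349) ≈ 1391.59. The difference π(x) − Li(x) ≈ -21.59 is typically negative for small/moderate x (Li(x) overestimates), though Littlewood's theorem shows this sign changes infinitely often.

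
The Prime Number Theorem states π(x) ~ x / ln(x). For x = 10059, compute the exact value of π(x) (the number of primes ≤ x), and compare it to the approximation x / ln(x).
π(10059) = 1233;  x/ln(x) ≈ 1091.44;  relative error ≈ 11.48%.

Directly count primes up to 10059: π(10059) = 1233. The PNT approximation gives 10059/ln(10059) ≈ 10059/9.21622 ≈ 1091.44. Relative error (π(x) − x/ln(x)) / π(x) ≈ 11.48%; the approximation is known to undercount slightly (Li(x) is a better estimate).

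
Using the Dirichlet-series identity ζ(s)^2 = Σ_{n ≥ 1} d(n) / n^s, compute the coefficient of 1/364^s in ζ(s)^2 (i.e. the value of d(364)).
d(364) = 12

ζ(s)^2 = (Σ 1/m^s)(Σ 1/k^s). The coefficient of 1/n^s in the product is the number of ordered pairs (m, k) with mk = n, which equals d(n). For n = 364, divisors are [1, 2, 4, 7, 13, 14, 26, 28, 52, 91, 182, 364], so d(364) = 12.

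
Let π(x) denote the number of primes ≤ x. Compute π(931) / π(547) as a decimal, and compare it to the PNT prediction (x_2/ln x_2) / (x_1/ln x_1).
π(931)/π(547) = 158/101 ≈ 1.5644;  PNT prediction ≈ 1.5696.

π(547) = 101 and π(931) = 158, so π(931)/π(547) ≈ 1.5644. The PNT-predicted ratio is (931/ln(931)) / (547/ln(547)) ≈ 1.5696. The two agree to within a few percent, as expected.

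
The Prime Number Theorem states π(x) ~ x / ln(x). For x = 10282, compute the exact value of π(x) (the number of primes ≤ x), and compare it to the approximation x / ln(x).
π(10282) = 1261;  x/ln(x) ≈ 1112.99;  relative error ≈ 11.74%.

Directly count primes up to 10282: π(10282) = 1261. The PNT approximation gives 10282/ln(10282) ≈ 10282/9.23815 ≈ 1112.99. Relative error (π(x) − x/ln(x)) / π(x) ≈ 11.74%; the approximation is known to undercount slightly (Li(x) is a better estimate).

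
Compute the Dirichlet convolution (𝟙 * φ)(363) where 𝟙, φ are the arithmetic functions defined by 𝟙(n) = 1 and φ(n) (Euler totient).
(𝟙 * φ)(363) = 363

Divisors of 363: [1, 3, 11, 33, 121, 363]. For each d | 363:
  d = 1: 𝟙(1) · φ(363/1) = 1 · 220 = 220
  d = 3: 𝟙(3) · φ(363/3) = 1 · 110 = 110
  d = 11: 𝟙(11) · φ(363/11) = 1 · 20 = 20
  d = 33: 𝟙(33) · φ(363/33) = 1 · 10 = 10
  d = 121: 𝟙(121) · φ(363/121) = 1 · 2 = 2
  d = 363: 𝟙(363) · φ(363/363) = 1 · 1 = 1
Summing: (𝟙 * φ)(363) = 220 + 110 + 20 + 10 + 2 + 1 = 363.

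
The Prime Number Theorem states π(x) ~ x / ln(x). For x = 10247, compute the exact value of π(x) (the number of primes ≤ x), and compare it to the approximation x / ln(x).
π(10247) = 1256;  x/ln(x) ≈ 1109.61;  relative error ≈ 11.65%.

Directly count primes up to 10247: π(10247) = 1256. The PNT approximation gives 10247/ln(10247) ≈ 10247/9.23474 ≈ 1109.61. Relative error (π(x) − x/ln(x)) / π(x) ≈ 11.65%; the approximation is known to undercount slightly (Li(x) is a better estimate).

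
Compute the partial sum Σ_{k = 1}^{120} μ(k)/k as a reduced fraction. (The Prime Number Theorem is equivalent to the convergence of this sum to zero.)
Σ μ(k)/k = -57036343158881297864991132838495688289960443/6322010928083521557629041258308732498654937398

Values of μ(k) for 1 ≤ k ≤ 120: μ(1) = 1, μ(2) = -1, μ(3) = -1, μ(5) = -1, μ(6) = 1, μ(7) = -1, μ(10) = 1, μ(11) = -1, μ(13) = -1, μ(14) = 1, μ(15) = 1, μ(17) = -1, μ(19) = -1, μ(21) = 1, μ(22) = 1, μ(23) = -1, μ(26) = 1, μ(29) = -1, μ(30) = -1, μ(31) = -1, μ(33) = 1, μ(34) = 1, μ(35) = 1, μ(37) = -1, μ(38) = 1, μ(39) = 1, μ(41) = -1, μ(42) = -1, μ(43) = -1, μ(46) = 1, μ(47) = -1, μ(51) = 1, μ(53) = -1, μ(55) = 1, μ(57) = 1, μ(58) = 1, μ(59) = -1, μ(61) = -1, μ(62) = 1, μ(65) = 1, μ(66) = -1, μ(67) = -1, μ(69) = 1, μ(70) = -1, μ(71) = -1, μ(73) = -1, μ(74) = 1, μ(77) = 1, μ(78) = -1, μ(79) = -1, μ(82) = 1, μ(83) = -1, μ(85) = 1, μ(86) = 1, μ(87) = 1, μ(89) = -1, μ(91) = 1, μ(93) = 1, μ(94) = 1, μ(95) = 1, μ(97) = -1, μ(101) = -1, μ(102) = -1, μ(103) = -1, μ(105) = -1, μ(106) = 1, μ(107) = -1, μ(109) = -1, μ(110) = -1, μ(111) = 1, μ(113) = -1, μ(114) = -1, μ(115) = 1, μ(118) = 1, μ(119) = 1, with μ = 0 on non-squarefree integers. Summing μ(k)/k for k where μ(k) ≠ 0 gives -57036343158881297864991132838495688289960443/6322010928083521557629041258308732498654937398 ≈ -0.0090. (PNT ⟺ this sum → 0 as n → ∞.)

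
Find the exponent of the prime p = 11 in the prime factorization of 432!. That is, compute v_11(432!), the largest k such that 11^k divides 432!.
v_11(432!) = 42

Legendre's formula: v_p(n!) = Σ_{k ≥ 1} ⌊n / p^k⌋. For p = 11, n = 432, the terms are:
  ⌊432/11^1⌋ = ⌊432/11⌋ = 39
  ⌊432/11^2⌋ = ⌊432/121⌋ = 3
(the next term ⌊432/11^3⌋ = 0, terminating the sum). Summing: v_11(432!) = 39 + 3 = 42.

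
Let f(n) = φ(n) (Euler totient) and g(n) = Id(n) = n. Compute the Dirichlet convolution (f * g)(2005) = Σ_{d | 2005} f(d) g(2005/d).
(φ * Id)(2005) = 7209

Divisors of 2005: [1, 5, 401, 2005]. For each d | 2005:
  d = 1: φ(1) · Id(2005/1) = 1 · 2005 = 2005
  d = 5: φ(5) · Id(2005/5) = 4 · 401 = 1604
  d = 401: φ(401) · Id(2005/401) = 400 · 5 = 2000
  d = 2005: φ(2005) · Id(2005/2005) = 1600 · 1 = 1600
Summing: (φ * Id)(2005) = 2005 + 1604 + 2000 + 1600 = 7209.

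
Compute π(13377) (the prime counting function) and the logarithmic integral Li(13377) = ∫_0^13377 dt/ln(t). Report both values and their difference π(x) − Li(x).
π(13377) = 1586;  Li(13377) ≈ 1606.85;  π(x) − Li(x) ≈ -20.85.

Direct count of primes ≤ 13377 gives π(13377) = 1586. Numerical evaluation of the logarithmic integral gives Li(13377) ≈ 1606.85. The difference π(x) − Li(x) ≈ -20.85 is typically negative for small/moderate x (Li(x) overestimates), though Littlewood's theorem shows this sign changes infinitely often.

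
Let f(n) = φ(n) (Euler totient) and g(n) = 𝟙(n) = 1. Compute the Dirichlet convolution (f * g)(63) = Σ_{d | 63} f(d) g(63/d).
(φ * 𝟙)(63) = 63

Divisors of 63: [1, 3, 7, 9, 21, 63]. For each d | 63:
  d = 1: φ(1) · 𝟙(63/1) = 1 · 1 = 1
  d = 3: φ(3) · 𝟙(63/3) = 2 · 1 = 2
  d = 7: φ(7) · 𝟙(63/7) = 6 · 1 = 6
  d = 9: φ(9) · 𝟙(63/9) = 6 · 1 = 6
  d = 21: φ(21) · 𝟙(63/21) = 12 · 1 = 12
  d = 63: φ(63) · 𝟙(63/63) = 36 · 1 = 36
Summing: (φ * 𝟙)(63) = 1 + 2 + 6 + 6 + 12 + 36 = 63.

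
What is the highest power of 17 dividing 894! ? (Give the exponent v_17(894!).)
v_17(894!) = 55

Legendre's formula: v_p(n!) = Σ_{k ≥ 1} ⌊n / p^k⌋. For p = 17, n = 894, the terms are:
  ⌊894/17^1⌋ = ⌊894/17⌋ = 52
  ⌊894/17^2⌋ = ⌊894/289⌋ = 3
(the next term ⌊894/17^3⌋ = 0, terminating the sum). Summing: v_17(894!) = 52 + 3 = 55.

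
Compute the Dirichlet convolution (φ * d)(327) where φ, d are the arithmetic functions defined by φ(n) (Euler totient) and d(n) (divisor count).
(φ * d)(327) = 440

Divisors of 327: [1, 3, 109, 327]. For each d | 327:
  d = 1: φ(1) · d(327/1) = 1 · 4 = 4
  d = 3: φ(3) · d(327/3) = 2 · 2 = 4
  d = 109: φ(109) · d(327/109) = 108 · 2 = 216
  d = 327: φ(327) · d(327/327) = 216 · 1 = 216
Summing: (φ * d)(327) = 4 + 4 + 216 + 216 = 440.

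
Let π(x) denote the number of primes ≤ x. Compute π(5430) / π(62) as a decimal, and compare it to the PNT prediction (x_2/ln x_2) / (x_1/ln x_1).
π(5430)/π(62) = 716/18 ≈ 39.7778;  PNT prediction ≈ 42.0314.

π(62) = 18 and π(5430) = 716, so π(5430)/π(62) ≈ 39.7778. The PNT-predicted ratio is (5430/ln(5430)) / (62/ln(62)) ≈ 42.0314. The two agree to within a few percent, as expected.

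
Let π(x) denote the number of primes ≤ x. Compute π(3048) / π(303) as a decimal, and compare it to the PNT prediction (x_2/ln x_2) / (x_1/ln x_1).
π(3048)/π(303) = 436/62 ≈ 7.0323;  PNT prediction ≈ 7.1647.

π(303) = 62 and π(3048) = 436, so π(3048)/π(303) ≈ 7.0323. The PNT-predicted ratio is (3048/ln(3048)) / (303/ln(303)) ≈ 7.1647. The two agree to within a few percent, as expected.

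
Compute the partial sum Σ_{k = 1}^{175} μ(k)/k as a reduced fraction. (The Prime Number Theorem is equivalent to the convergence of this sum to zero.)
Σ μ(k)/k = -291895861671370214401988773976597804369856804354890517841750669749/27764983964554203230141949225149376041830084932479143674493613998285

Values of μ(k) for 1 ≤ k ≤ 175: μ(1) = 1, μ(2) = -1, μ(3) = -1, μ(5) = -1, μ(6) = 1, μ(7) = -1, μ(10) = 1, μ(11) = -1, μ(13) = -1, μ(14) = 1, μ(15) = 1, μ(17) = -1, μ(19) = -1, μ(21) = 1, μ(22) = 1, μ(23) = -1, μ(26) = 1, μ(29) = -1, μ(30) = -1, μ(31) = -1, μ(33) = 1, μ(34) = 1, μ(35) = 1, μ(37) = -1, μ(38) = 1, μ(39) = 1, μ(41) = -1, μ(42) = -1, μ(43) = -1, μ(46) = 1, μ(47) = -1, μ(51) = 1, μ(53) = -1, μ(55) = 1, μ(57) = 1, μ(58) = 1, μ(59) = -1, μ(61) = -1, μ(62) = 1, μ(65) = 1, μ(66) = -1, μ(67) = -1, μ(69) = 1, μ(70) = -1, μ(71) = -1, μ(73) = -1, μ(74) = 1, μ(77) = 1, μ(78) = -1, μ(79) = -1, μ(82) = 1, μ(83) = -1, μ(85) = 1, μ(86) = 1, μ(87) = 1, μ(89) = -1, μ(91) = 1, μ(93) = 1, μ(94) = 1, μ(95) = 1, μ(97) = -1, μ(101) = -1, μ(102) = -1, μ(103) = -1, μ(105) = -1, μ(106) = 1, μ(107) = -1, μ(109) = -1, μ(110) = -1, μ(111) = 1, μ(113) = -1, μ(114) = -1, μ(115) = 1, μ(118) = 1, μ(119) = 1, μ(122) = 1, μ(123) = 1, μ(127) = -1, μ(129) = 1, μ(130) = -1, μ(131) = -1, μ(133) = 1, μ(134) = 1, μ(137) = -1, μ(138) = -1, μ(139) = -1, μ(141) = 1, μ(142) = 1, μ(143) = 1, μ(145) = 1, μ(146) = 1, μ(149) = -1, μ(151) = -1, μ(154) = -1, μ(155) = 1, μ(157) = -1, μ(158) = 1, μ(159) = 1, μ(161) = 1, μ(163) = -1, μ(165) = -1, μ(166) = 1, μ(167) = -1, μ(170) = -1, μ(173) = -1, μ(174) = -1, with μ = 0 on non-squarefree integers. Summing μ(k)/k for k where μ(k) ≠ 0 gives -291895861671370214401988773976597804369856804354890517841750669749/27764983964554203230141949225149376041830084932479143674493613998285 ≈ -0.0105. (PNT ⟺ this sum → 0 as n → ∞.)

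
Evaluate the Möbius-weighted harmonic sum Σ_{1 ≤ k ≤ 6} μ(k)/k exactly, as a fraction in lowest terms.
Σ μ(k)/k = 2/15

Values of μ(k) for 1 ≤ k ≤ 6: μ(1) = 1, μ(2) = -1, μ(3) = -1, μ(5) = -1, μ(6) = 1, with μ = 0 on non-squarefree integers. Summing μ(k)/k for k where μ(k) ≠ 0 gives 2/15 ≈ 0.1333. (PNT ⟺ this sum → 0 as n → ∞.)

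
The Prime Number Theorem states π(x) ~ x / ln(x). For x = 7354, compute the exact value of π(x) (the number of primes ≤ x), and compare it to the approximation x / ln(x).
π(7354) = 937;  x/ln(x) ≈ 826.01;  relative error ≈ 11.84%.

Directly count primes up to 7354: π(7354) = 937. The PNT approximation gives 7354/ln(7354) ≈ 7354/8.90300 ≈ 826.01. Relative error (π(x) − x/ln(x)) / π(x) ≈ 11.84%; the approximation is known to undercount slightly (Li(x) is a better estimate).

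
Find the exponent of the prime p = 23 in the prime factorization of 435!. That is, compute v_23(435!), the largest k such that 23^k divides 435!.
v_23(435!) = 18

Legendre's formula: v_p(n!) = Σ_{k ≥ 1} ⌊n / p^k⌋. For p = 23, n = 435, the terms are:
  ⌊435/23^1⌋ = ⌊435/23⌋ = 18
(the next term ⌊435/23^2⌋ = 0, terminating the sum). Summing: v_23(435!) = 18 = 18.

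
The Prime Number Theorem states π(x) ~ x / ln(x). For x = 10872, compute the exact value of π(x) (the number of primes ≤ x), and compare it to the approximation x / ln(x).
π(10872) = 1322;  x/ln(x) ≈ 1169.79;  relative error ≈ 11.51%.

Directly count primes up to 10872: π(10872) = 1322. The PNT approximation gives 10872/ln(10872) ≈ 10872/9.29395 ≈ 1169.79. Relative error (π(x) − x/ln(x)) / π(x) ≈ 11.51%; the approximation is known to undercount slightly (Li(x) is a better estimate).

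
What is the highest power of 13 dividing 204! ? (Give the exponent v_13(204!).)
v_13(204!) = 16

Legendre's formula: v_p(n!) = Σ_{k ≥ 1} ⌊n / p^k⌋. For p = 13, n = 204, the terms are:
  ⌊204/13^1⌋ = ⌊204/13⌋ = 15
  ⌊204/13^2⌋ = ⌊204/169⌋ = 1
(the next term ⌊204/13^3⌋ = 0, terminating the sum). Summing: v_13(204!) = 15 + 1 = 16.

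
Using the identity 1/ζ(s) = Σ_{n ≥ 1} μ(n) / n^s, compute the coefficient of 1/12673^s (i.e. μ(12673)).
μ(12673) = -1

Factor n = 12673 = 19 · 23 · 29. μ(n) = 0 if any exponent ≥ 2 (not squarefree); otherwise μ(n) = (−1)^{ω(n)} where ω(n) is the number of distinct prime factors. Applying: μ(12673) = -1.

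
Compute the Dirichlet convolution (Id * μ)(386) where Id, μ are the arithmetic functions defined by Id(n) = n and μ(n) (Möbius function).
(Id * μ)(386) = 192

Divisors of 386: [1, 2, 193, 386]. For each d | 386:
  d = 1: Id(1) · μ(386/1) = 1 · 1 = 1
  d = 2: Id(2) · μ(386/2) = 2 · -1 = -2
  d = 193: Id(193) · μ(386/193) = 193 · -1 = -193
  d = 386: Id(386) · μ(386/386) = 386 · 1 = 386
Summing: (Id * μ)(386) = 1 + -2 + -193 + 386 = 192.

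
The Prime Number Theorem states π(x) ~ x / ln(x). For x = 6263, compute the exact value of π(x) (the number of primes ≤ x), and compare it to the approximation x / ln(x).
π(6263) = 814;  x/ln(x) ≈ 716.39;  relative error ≈ 11.99%.

Directly count primes up to 6263: π(6263) = 814. The PNT approximation gives 6263/ln(6263) ≈ 6263/8.74241 ≈ 716.39. Relative error (π(x) − x/ln(x)) / π(x) ≈ 11.99%; the approximation is known to undercount slightly (Li(x) is a better estimate).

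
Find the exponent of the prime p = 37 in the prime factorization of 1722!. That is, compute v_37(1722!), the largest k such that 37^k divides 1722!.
v_37(1722!) = 47

Legendre's formula: v_p(n!) = Σ_{k ≥ 1} ⌊n / p^k⌋. For p = 37, n = 1722, the terms are:
  ⌊1722/37^1⌋ = ⌊1722/37⌋ = 46
  ⌊1722/37^2⌋ = ⌊1722/1369⌋ = 1
(the next term ⌊1722/37^3⌋ = 0, terminating the sum). Summing: v_37(1722!) = 46 + 1 = 47.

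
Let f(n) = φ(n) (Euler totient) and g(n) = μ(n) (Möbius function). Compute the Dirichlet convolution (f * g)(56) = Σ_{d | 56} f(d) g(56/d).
(φ * μ)(56) = 10

Divisors of 56: [1, 2, 4, 7, 8, 14, 28, 56]. For each d | 56:
  d = 1: φ(1) · μ(56/1) = 1 · 0 = 0
  d = 2: φ(2) · μ(56/2) = 1 · 0 = 0
  d = 4: φ(4) · μ(56/4) = 2 · 1 = 2
  d = 7: φ(7) · μ(56/7) = 6 · 0 = 0
  d = 8: φ(8) · μ(56/8) = 4 · -1 = -4
  d = 14: φ(14) · μ(56/14) = 6 · 0 = 0
  d = 28: φ(28) · μ(56/28) = 12 · -1 = -12
  d = 56: φ(56) · μ(56/56) = 24 · 1 = 24
Summing: (φ * μ)(56) = 0 + 0 + 2 + 0 + -4 + 0 + -12 + 24 = 10.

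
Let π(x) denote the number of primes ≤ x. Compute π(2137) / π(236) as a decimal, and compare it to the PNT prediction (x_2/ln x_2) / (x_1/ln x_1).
π(2137)/π(236) = 322/51 ≈ 6.3137;  PNT prediction ≈ 6.4529.

π(236) = 51 and π(2137) = 322, so π(2137)/π(236) ≈ 6.3137. The PNT-predicted ratio is (2137/ln(2137)) / (236/ln(236)) ≈ 6.4529. The two agree to within a few percent, as expected.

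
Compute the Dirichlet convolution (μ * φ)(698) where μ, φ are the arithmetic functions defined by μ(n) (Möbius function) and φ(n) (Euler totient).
(μ * φ)(698) = 0

Divisors of 698: [1, 2, 349, 698]. For each d | 698:
  d = 1: μ(1) · φ(698/1) = 1 · 348 = 348
  d = 2: μ(2) · φ(698/2) = -1 · 348 = -348
  d = 349: μ(349) · φ(698/349) = -1 · 1 = -1
  d = 698: μ(698) · φ(698/698) = 1 · 1 = 1
Summing: (μ * φ)(698) = 348 + -348 + -1 + 1 = 0.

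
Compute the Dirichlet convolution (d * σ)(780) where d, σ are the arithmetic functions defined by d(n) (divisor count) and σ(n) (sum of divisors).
(d * σ)(780) = 12288

Divisors of 780: [1, 2, 3, 4, 5, 6, 10, 12, 13, 15, 20, 26, 30, 39, 52, 60, 65, 78, 130, 156, 195, 260, 390, 780]. For each d | 780:
  d = 1: d(1) · σ(780/1) = 1 · 2352 = 2352
  d = 2: d(2) · σ(780/2) = 2 · 1008 = 2016
  d = 3: d(3) · σ(780/3) = 2 · 588 = 1176
  d = 4: d(4) · σ(780/4) = 3 · 336 = 1008
  d = 5: d(5) · σ(780/5) = 2 · 392 = 784
  d = 6: d(6) · σ(780/6) = 4 · 252 = 1008
  d = 10: d(10) · σ(780/10) = 4 · 168 = 672
  d = 12: d(12) · σ(780/12) = 6 · 84 = 504
  d = 13: d(13) · σ(780/13) = 2 · 168 = 336
  d = 15: d(15) · σ(780/15) = 4 · 98 = 392
  d = 20: d(20) · σ(780/20) = 6 · 56 = 336
  d = 26: d(26) · σ(780/26) = 4 · 72 = 288
  d = 30: d(30) · σ(780/30) = 8 · 42 = 336
  d = 39: d(39) · σ(780/39) = 4 · 42 = 168
  d = 52: d(52) · σ(780/52) = 6 · 24 = 144
  d = 60: d(60) · σ(780/60) = 12 · 14 = 168
  d = 65: d(65) · σ(780/65) = 4 · 28 = 112
  d = 78: d(78) · σ(780/78) = 8 · 18 = 144
  d = 130: d(130) · σ(780/130) = 8 · 12 = 96
  d = 156: d(156) · σ(780/156) = 12 · 6 = 72
  d = 195: d(195) · σ(780/195) = 8 · 7 = 56
  d = 260: d(260) · σ(780/260) = 12 · 4 = 48
  d = 390: d(390) · σ(780/390) = 16 · 3 = 48
  d = 780: d(780) · σ(780/780) = 24 · 1 = 24
Summing: (d * σ)(780) = 2352 + 2016 + 1176 + 1008 + 784 + 1008 + 672 + 504 + 336 + 392 + 336 + 288 + 336 + 168 + 144 + 168 + 112 + 144 + 96 + 72 + 56 + 48 + 48 + 24 = 12288.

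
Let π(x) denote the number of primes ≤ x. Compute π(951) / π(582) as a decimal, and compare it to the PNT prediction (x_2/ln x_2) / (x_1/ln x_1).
π(951)/π(582) = 161/106 ≈ 1.5189;  PNT prediction ≈ 1.5170.

π(582) = 106 and π(951) = 161, so π(951)/π(582) ≈ 1.5189. The PNT-predicted ratio is (951/ln(951)) / (582/ln(582)) ≈ 1.5170. The two agree to within a few percent, as expected.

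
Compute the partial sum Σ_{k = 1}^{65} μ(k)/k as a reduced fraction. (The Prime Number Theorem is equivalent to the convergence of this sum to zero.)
Σ μ(k)/k = 3679085466973039663081/117288381359406970983270

Values of μ(k) for 1 ≤ k ≤ 65: μ(1) = 1, μ(2) = -1, μ(3) = -1, μ(5) = -1, μ(6) = 1, μ(7) = -1, μ(10) = 1, μ(11) = -1, μ(13) = -1, μ(14) = 1, μ(15) = 1, μ(17) = -1, μ(19) = -1, μ(21) = 1, μ(22) = 1, μ(23) = -1, μ(26) = 1, μ(29) = -1, μ(30) = -1, μ(31) = -1, μ(33) = 1, μ(34) = 1, μ(35) = 1, μ(37) = -1, μ(38) = 1, μ(39) = 1, μ(41) = -1, μ(42) = -1, μ(43) = -1, μ(46) = 1, μ(47) = -1, μ(51) = 1, μ(53) = -1, μ(55) = 1, μ(57) = 1, μ(58) = 1, μ(59) = -1, μ(61) = -1, μ(62) = 1, μ(65) = 1, with μ = 0 on non-squarefree integers. Summing μ(k)/k for k where μ(k) ≠ 0 gives 3679085466973039663081/117288381359406970983270 ≈ 0.0314. (PNT ⟺ this sum → 0 as n → ∞.)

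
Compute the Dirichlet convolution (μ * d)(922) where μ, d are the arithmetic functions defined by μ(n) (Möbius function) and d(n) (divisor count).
(μ * d)(922) = 1

Divisors of 922: [1, 2, 461, 922]. For each d | 922:
  d = 1: μ(1) · d(922/1) = 1 · 4 = 4
  d = 2: μ(2) · d(922/2) = -1 · 2 = -2
  d = 461: μ(461) · d(922/461) = -1 · 2 = -2
  d = 922: μ(922) · d(922/922) = 1 · 1 = 1
Summing: (μ * d)(922) = 4 + -2 + -2 + 1 = 1.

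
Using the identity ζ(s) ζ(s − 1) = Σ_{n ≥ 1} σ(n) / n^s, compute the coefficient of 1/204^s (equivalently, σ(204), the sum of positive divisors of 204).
σ(204) = 504

In the product (Σ m^0/m^s)(Σ k / k^s) = Σ (Σ_{d | n} d) / n^s, the coefficient of 1/n^s is σ(n) = Σ_{d | n} d. For n = 204, divisors are [1, 2, 3, 4, 6, 12, 17, 34, 51, 68, 102, 204]; summing: σ(204) = 504.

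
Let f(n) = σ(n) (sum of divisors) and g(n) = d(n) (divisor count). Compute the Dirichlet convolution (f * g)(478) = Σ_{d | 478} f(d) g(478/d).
(σ * d)(478) = 1210

Divisors of 478: [1, 2, 239, 478]. For each d | 478:
  d = 1: σ(1) · d(478/1) = 1 · 4 = 4
  d = 2: σ(2) · d(478/2) = 3 · 2 = 6
  d = 239: σ(239) · d(478/239) = 240 · 2 = 480
  d = 478: σ(478) · d(478/478) = 720 · 1 = 720
Summing: (σ * d)(478) = 4 + 6 + 480 + 720 = 1210.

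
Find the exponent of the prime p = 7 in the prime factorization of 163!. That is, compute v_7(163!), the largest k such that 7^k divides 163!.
v_7(163!) = 26

Legendre's formula: v_p(n!) = Σ_{k ≥ 1} ⌊n / p^k⌋. For p = 7, n = 163, the terms are:
  ⌊163/7^1⌋ = ⌊163/7⌋ = 23
  ⌊163/7^2⌋ = ⌊163/49⌋ = 3
(the next term ⌊163/7^3⌋ = 0, terminating the sum). Summing: v_7(163!) = 23 + 3 = 26.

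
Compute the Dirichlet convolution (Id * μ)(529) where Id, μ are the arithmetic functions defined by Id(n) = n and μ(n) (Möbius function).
(Id * μ)(529) = 506

Divisors of 529: [1, 23, 529]. For each d | 529:
  d = 1: Id(1) · μ(529/1) = 1 · 0 = 0
  d = 23: Id(23) · μ(529/23) = 23 · -1 = -23
  d = 529: Id(529) · μ(529/529) = 529 · 1 = 529
Summing: (Id * μ)(529) = 0 + -23 + 529 = 506.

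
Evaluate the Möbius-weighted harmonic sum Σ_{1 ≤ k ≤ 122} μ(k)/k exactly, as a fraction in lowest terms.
Σ μ(k)/k = -2608290726639331073360151426179268330820642/3161005464041760778814520629154366249327468699

Values of μ(k) for 1 ≤ k ≤ 122: μ(1) = 1, μ(2) = -1, μ(3) = -1, μ(5) = -1, μ(6) = 1, μ(7) = -1, μ(10) = 1, μ(11) = -1, μ(13) = -1, μ(14) = 1, μ(15) = 1, μ(17) = -1, μ(19) = -1, μ(21) = 1, μ(22) = 1, μ(23) = -1, μ(26) = 1, μ(29) = -1, μ(30) = -1, μ(31) = -1, μ(33) = 1, μ(34) = 1, μ(35) = 1, μ(37) = -1, μ(38) = 1, μ(39) = 1, μ(41) = -1, μ(42) = -1, μ(43) = -1, μ(46) = 1, μ(47) = -1, μ(51) = 1, μ(53) = -1, μ(55) = 1, μ(57) = 1, μ(58) = 1, μ(59) = -1, μ(61) = -1, μ(62) = 1, μ(65) = 1, μ(66) = -1, μ(67) = -1, μ(69) = 1, μ(70) = -1, μ(71) = -1, μ(73) = -1, μ(74) = 1, μ(77) = 1, μ(78) = -1, μ(79) = -1, μ(82) = 1, μ(83) = -1, μ(85) = 1, μ(86) = 1, μ(87) = 1, μ(89) = -1, μ(91) = 1, μ(93) = 1, μ(94) = 1, μ(95) = 1, μ(97) = -1, μ(101) = -1, μ(102) = -1, μ(103) = -1, μ(105) = -1, μ(106) = 1, μ(107) = -1, μ(109) = -1, μ(110) = -1, μ(111) = 1, μ(113) = -1, μ(114) = -1, μ(115) = 1, μ(118) = 1, μ(119) = 1, μ(122) = 1, with μ = 0 on non-squarefree integers. Summing μ(k)/k for k where μ(k) ≠ 0 gives -2608290726639331073360151426179268330820642/3161005464041760778814520629154366249327468699 ≈ -0.0008. (PNT ⟺ this sum → 0 as n → ∞.)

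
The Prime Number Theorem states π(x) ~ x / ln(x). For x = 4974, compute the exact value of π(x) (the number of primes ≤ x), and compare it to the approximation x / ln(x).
π(4974) = 666;  x/ln(x) ≈ 584.35;  relative error ≈ 12.26%.

Directly count primes up to 4974: π(4974) = 666. The PNT approximation gives 4974/ln(4974) ≈ 4974/8.51198 ≈ 584.35. Relative error (π(x) − x/ln(x)) / π(x) ≈ 12.26%; the approximation is known to undercount slightly (Li(x) is a better estimate).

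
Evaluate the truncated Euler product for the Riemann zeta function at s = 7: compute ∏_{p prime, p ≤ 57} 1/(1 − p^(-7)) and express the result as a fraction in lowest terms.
∏ = 72859781352345946164271325208512748367496302513429047898775811498046799405380225394802980517015901501332936608125/72256491859259542003929080814473893559535113224475133477501839873036689289530416476883582246279412849505472872448

The primes p ≤ 57 are [2, 3, 5, 7, 11, 13, 17, 19, 23, 29, 31, 37, 41, 43, 47, 53]. For each prime, (1 − 1/p^7)^(-1) = p^7 / (p^7 − 1). The product is (1 − 1/2^7)^(-1), (1 − 1/3^7)^(-1), (1 − 1/5^7)^(-1), (1 − 1/7^7)^(-1), (1 − 1/11^7)^(-1), (1 − 1/13^7)^(-1), (1 − 1/17^7)^(-1), (1 − 1/19^7)^(-1), (1 − 1/23^7)^(-1), (1 − 1/29^7)^(-1), (1 − 1/31^7)^(-1), (1 − 1/37^7)^(-1), (1 − 1/41^7)^(-1), (1 − 1/43^7)^(-1), (1 − 1/47^7)^(-1), (1 − 1/53^7)^(-1) = ∏ p^7 / (p^7 − 1) = 72859781352345946164271325208512748367496302513429047898775811498046799405380225394802980517015901501332936608125/72256491859259542003929080814473893559535113224475133477501839873036689289530416476883582246279412849505472872448.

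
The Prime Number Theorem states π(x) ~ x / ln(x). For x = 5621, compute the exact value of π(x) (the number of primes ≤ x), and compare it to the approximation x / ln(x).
π(5621) = 738;  x/ln(x) ≈ 651.01;  relative error ≈ 11.79%.

Directly count primes up to 5621: π(5621) = 738. The PNT approximation gives 5621/ln(5621) ≈ 5621/8.63426 ≈ 651.01. Relative error (π(x) − x/ln(x)) / π(x) ≈ 11.79%; the approximation is known to undercount slightly (Li(x) is a better estimate).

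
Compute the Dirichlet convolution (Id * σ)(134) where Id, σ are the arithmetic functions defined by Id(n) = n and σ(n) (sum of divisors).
(Id * σ)(134) = 675

Divisors of 134: [1, 2, 67, 134]. For each d | 134:
  d = 1: Id(1) · σ(134/1) = 1 · 204 = 204
  d = 2: Id(2) · σ(134/2) = 2 · 68 = 136
  d = 67: Id(67) · σ(134/67) = 67 · 3 = 201
  d = 134: Id(134) · σ(134/134) = 134 · 1 = 134
Summing: (Id * σ)(134) = 204 + 136 + 201 + 134 = 675.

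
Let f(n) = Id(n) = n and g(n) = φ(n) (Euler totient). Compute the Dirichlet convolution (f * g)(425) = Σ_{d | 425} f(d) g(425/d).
(Id * φ)(425) = 2145

Divisors of 425: [1, 5, 17, 25, 85, 425]. For each d | 425:
  d = 1: Id(1) · φ(425/1) = 1 · 320 = 320
  d = 5: Id(5) · φ(425/5) = 5 · 64 = 320
  d = 17: Id(17) · φ(425/17) = 17 · 20 = 340
  d = 25: Id(25) · φ(425/25) = 25 · 16 = 400
  d = 85: Id(85) · φ(425/85) = 85 · 4 = 340
  d = 425: Id(425) · φ(425/425) = 425 · 1 = 425
Summing: (Id * φ)(425) = 320 + 320 + 340 + 400 + 340 + 425 = 2145.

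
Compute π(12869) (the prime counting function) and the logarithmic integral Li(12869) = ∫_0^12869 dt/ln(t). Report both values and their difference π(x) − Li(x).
π(12869) = 1532;  Li(12869) ≈ 1553.27;  π(x) − Li(x) ≈ -21.27.

Direct count of primes ≤ 12869 gives π(12869) = 1532. Numerical evaluation of the logarithmic integral gives Li(12869) ≈ 1553.27. The difference π(x) − Li(x) ≈ -21.27 is typically negative for small/moderate x (Li(x) overestimates), though Littlewood's theorem shows this sign changes infinitely often.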